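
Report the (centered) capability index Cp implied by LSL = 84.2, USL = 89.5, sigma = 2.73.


Cp = (USL - LSL) / (6 * sigma)
= (89.5 - 84.2) / (6 * 2.73)
= 5.3000 / 16.3800
= 0.3236

0.3236


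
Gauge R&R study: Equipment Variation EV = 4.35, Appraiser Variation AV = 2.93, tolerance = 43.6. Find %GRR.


GRR = sqrt(EV^2 + AV^2) = sqrt(4.35^2 + 2.93^2) = 5.2447498
%GRR = GRR / tol * 100 = 5.2447498 / 43.6 * 100
%GRR = 12.0292

12.0292


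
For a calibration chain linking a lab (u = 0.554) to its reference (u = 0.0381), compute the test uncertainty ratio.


TUR = u_lab / u_ref
= 0.554 / 0.0381
= 14.5407

14.5407


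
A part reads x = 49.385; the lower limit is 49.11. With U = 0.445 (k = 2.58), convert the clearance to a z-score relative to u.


u = U / k = 0.445 / 2.58 = 0.17248062
margin = |LSL - x| = |49.11 - 49.385| = 0.275
z = margin / u = 0.275 / 0.17248062
z = 1.5944

1.5944


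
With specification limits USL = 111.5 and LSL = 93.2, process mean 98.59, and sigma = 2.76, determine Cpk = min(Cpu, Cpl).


Cpu = (USL - mean) / (3*sigma) = (111.5 - 98.59) / (3*2.76) = 1.5592
Cpl = (mean - LSL) / (3*sigma) = (98.59 - 93.2) / (3*2.76) = 0.6510
Cpk = min(Cpu, Cpl) = 0.6510

0.6510


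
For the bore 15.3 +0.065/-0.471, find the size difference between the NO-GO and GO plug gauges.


GO = nominal - lower_tol (smallest hole = maximum material condition)
GO = 15.3 - 0.471 = 14.829
NO-GO = nominal + upper_tol (largest hole = least material condition)
NO-GO = 15.3 + 0.065 = 15.365
spread = NO-GO - GO = 15.365 - 14.829 = 0.5360

0.5360


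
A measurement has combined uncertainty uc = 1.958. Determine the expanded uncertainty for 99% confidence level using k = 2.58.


U = k * uc
U = 2.58 * 1.958
U = 5.0516

5.0516


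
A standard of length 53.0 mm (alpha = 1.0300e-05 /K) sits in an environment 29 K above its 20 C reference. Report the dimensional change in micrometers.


dL = L * alpha * dT
= 53.0 * 1.0300e-05 * 29
= 0.0158311 mm
dL_um = 0.0158311 * 1000 = 15.8311 um

15.8311


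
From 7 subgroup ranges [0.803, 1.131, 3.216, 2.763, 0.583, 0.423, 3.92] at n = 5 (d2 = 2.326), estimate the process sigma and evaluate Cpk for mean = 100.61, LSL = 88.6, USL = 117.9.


R_bar = (0.803 + 1.131 + 3.216 + 2.763 + 0.583 + 0.423 + 3.92) / 7 = 1.8341429
sigma = R_bar / d2 = 1.8341429 / 2.326 = 0.78853951
Cp = (USL - LSL)/(6*sigma) = (117.9 - 88.6)/(6*0.78853951) = 6.1929
Cpu = (117.9 - 100.61)/(3*0.78853951) = 7.3089
Cpl = (100.61 - 88.6)/(3*0.78853951) = 5.0769
Cpk = min(Cpu, Cpl) = 5.0769

5.0769


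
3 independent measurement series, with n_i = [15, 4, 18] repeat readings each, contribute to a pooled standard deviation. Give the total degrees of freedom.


nu = sum_i (n_i - 1)
nu = ((15 - 1) + (4 - 1) + (18 - 1))
nu = 14 + 3 + 17
nu = 34

34


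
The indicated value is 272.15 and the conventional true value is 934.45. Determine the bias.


Systematic error = measured - true
= 272.15 - 934.45
= -662.3000

-662.3000


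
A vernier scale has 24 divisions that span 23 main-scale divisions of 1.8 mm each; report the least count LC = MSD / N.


LC = MSD / n_div
= 1.8 / 24
= 0.0750

0.0750


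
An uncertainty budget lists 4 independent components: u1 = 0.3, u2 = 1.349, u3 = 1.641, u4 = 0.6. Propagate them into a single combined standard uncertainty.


uc = sqrt(0.3^2 + 1.349^2 + 1.641^2 + 0.6^2)
uc = sqrt(4.962682)
uc = 2.2277

2.2277


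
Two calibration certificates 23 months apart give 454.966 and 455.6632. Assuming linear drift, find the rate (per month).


rate = (v2 - v1) / months
= (455.6632 - 454.966) / 23
= 0.6972 / 23
= 0.0303

0.0303


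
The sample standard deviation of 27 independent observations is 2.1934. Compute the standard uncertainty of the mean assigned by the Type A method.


u_A = s / sqrt(n)
u_A = 2.1934 / sqrt(27)
u_A = 2.1934 / 5.1961524
u_A = 0.4221

0.4221


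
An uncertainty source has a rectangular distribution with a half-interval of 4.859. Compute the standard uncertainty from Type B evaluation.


u_B = half_width / sqrt(3)
u_B = 4.859 / 1.7320508
u_B = 2.8053

2.8053


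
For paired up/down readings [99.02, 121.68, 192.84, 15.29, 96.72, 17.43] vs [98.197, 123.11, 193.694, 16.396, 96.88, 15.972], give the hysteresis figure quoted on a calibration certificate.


|99.02 - 98.197| = 0.8230
|121.68 - 123.11| = 1.4300
|192.84 - 193.694| = 0.8540
|15.29 - 16.396| = 1.1060
|96.72 - 96.88| = 0.1600
|17.43 - 15.972| = 1.4580
hysteresis = max(diffs) = 1.4580

1.4580


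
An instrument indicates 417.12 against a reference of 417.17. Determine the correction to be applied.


Correction = standard - reading
= 417.17 - 417.12
= 0.0500

0.0500


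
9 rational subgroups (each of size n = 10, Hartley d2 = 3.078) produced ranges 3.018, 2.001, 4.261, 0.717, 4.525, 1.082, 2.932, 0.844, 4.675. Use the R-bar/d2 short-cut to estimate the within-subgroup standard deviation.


R_bar = (3.018 + 2.001 + 4.261 + 0.717 + 4.525 + 1.082 + 2.932 + 0.844 + 4.675) / 9
R_bar = 24.055 / 9 = 2.6727778
sigma_hat = R_bar / d2 = 2.6727778 / 3.078 = 0.8683

0.8683


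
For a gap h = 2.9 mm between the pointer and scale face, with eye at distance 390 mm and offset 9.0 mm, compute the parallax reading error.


error = h * offset / d
= 2.9 * 9.0 / 390
= 0.0669

0.0669


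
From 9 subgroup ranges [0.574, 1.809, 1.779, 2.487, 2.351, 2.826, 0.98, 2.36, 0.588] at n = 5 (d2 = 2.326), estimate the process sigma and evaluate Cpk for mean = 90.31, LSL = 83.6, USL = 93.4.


R_bar = (0.574 + 1.809 + 1.779 + 2.487 + 2.351 + 2.826 + 0.98 + 2.36 + 0.588) / 9 = 1.7504444
sigma = R_bar / d2 = 1.7504444 / 2.326 = 0.75255563
Cp = (USL - LSL)/(6*sigma) = (93.4 - 83.6)/(6*0.75255563) = 2.1704
Cpu = (93.4 - 90.31)/(3*0.75255563) = 1.3687
Cpl = (90.31 - 83.6)/(3*0.75255563) = 2.9721
Cpk = min(Cpu, Cpl) = 1.3687

1.3687


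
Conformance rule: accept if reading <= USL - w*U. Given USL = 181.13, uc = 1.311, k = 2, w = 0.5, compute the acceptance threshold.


U = k * uc = 2 * 1.311 = 2.622
guard band g = w * U = 0.5 * 2.622 = 1.311
AL = USL - g = 181.13 - 1.311
AL = 179.8190

179.8190


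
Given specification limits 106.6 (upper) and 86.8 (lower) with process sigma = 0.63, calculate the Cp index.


Cp = (USL - LSL) / (6 * sigma)
= (106.6 - 86.8) / (6 * 0.63)
= 19.8000 / 3.7800
= 5.2381

5.2381


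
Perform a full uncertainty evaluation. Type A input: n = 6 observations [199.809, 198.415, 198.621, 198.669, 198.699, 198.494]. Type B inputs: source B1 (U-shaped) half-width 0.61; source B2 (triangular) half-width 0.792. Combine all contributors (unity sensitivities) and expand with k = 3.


mean = (199.809 + 198.415 + 198.621 + 198.669 + 198.699 + 198.494) / 6 = 198.7845
s = sqrt(sum((x - mean)^2)/(n-1)) = 0.51340111
u_A = s / sqrt(n) = 0.51340111 / sqrt(6) = 0.20959513
u_B1 = 0.61 / sqrt(2) = 0.43133514
u_B2 = 0.792 / sqrt(6) = 0.32333265
uc = sqrt(0.20959513^2 + 0.43133514^2 + 0.32333265^2) = 0.5783806
U = k * uc = 3 * 0.5783806
U = 1.7351

1.7351


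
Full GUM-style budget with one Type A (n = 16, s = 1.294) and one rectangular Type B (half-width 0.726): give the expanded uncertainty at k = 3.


u_A = s / sqrt(n) = 1.294 / sqrt(16) = 0.3235
u_B = half_width / sqrt(3) = 0.726 / sqrt(3) = 0.4191563
uc = sqrt(u_A^2 + u_B^2) = sqrt(0.3235^2 + 0.4191563^2) = 0.52947545
U = k * uc = 3 * 0.52947545
U = 1.5884

1.5884


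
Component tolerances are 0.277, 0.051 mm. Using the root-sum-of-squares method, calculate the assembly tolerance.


RSS = sqrt(0.277^2 + 0.051^2)
= sqrt(0.07933)
= 0.2817

0.2817


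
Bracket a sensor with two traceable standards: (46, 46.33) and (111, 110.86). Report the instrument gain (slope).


slope = (y2 - y1) / (x2 - x1)
= (110.86 - 46.33) / (111 - 46)
= 64.5300 / 65
= 0.9928

0.9928


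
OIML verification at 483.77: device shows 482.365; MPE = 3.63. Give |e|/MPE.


e = indication - reference = 482.365 - 483.77 = -1.4050
|e| = 1.4050
ratio = |e| / MPE = 1.4050 / 3.63
ratio = 0.3871

0.3871


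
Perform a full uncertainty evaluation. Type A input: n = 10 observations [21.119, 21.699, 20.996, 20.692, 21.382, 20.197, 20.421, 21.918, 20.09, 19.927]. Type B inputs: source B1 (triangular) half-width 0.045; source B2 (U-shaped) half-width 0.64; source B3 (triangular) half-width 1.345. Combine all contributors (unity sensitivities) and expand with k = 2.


mean = (21.119 + 21.699 + 20.996 + 20.692 + 21.382 + 20.197 + 20.421 + 21.918 + 20.09 + 19.927) / 10 = 20.8441
s = sqrt(sum((x - mean)^2)/(n-1)) = 0.69143337
u_A = s / sqrt(n) = 0.69143337 / sqrt(10) = 0.21865043
u_B1 = 0.045 / sqrt(6) = 0.018371173
u_B2 = 0.64 / sqrt(2) = 0.45254834
u_B3 = 1.345 / sqrt(6) = 0.54909395
uc = sqrt(0.21865043^2 + 0.018371173^2 + 0.45254834^2 + 0.54909395^2) = 0.74461378
U = k * uc = 2 * 0.74461378
U = 1.4892

1.4892


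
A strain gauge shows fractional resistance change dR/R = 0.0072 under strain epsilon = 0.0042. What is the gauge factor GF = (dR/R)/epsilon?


GF = (dR/R) / epsilon
= 0.0072 / 0.0042
= 1.7143

1.7143


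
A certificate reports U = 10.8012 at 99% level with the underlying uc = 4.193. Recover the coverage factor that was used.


k = U / uc
k = 10.8012 / 4.193
k = 2.576

2.576


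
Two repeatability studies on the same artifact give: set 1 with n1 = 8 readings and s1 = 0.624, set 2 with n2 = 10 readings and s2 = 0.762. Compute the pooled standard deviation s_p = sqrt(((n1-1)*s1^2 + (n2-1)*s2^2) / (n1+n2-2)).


s_p = sqrt(((n1-1)*s1^2 + (n2-1)*s2^2) / (n1+n2-2))
numerator = (8-1)*0.624^2 + (10-1)*0.762^2 = 2.725632 + 5.225796 = 7.951428
denominator = 8 + 10 - 2 = 16
s_p^2 = 7.951428 / 16 = 0.49696425
s_p = sqrt(0.49696425) = 0.7050

0.7050


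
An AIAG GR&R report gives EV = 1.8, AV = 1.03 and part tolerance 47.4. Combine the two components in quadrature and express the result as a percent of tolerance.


GRR = sqrt(EV^2 + AV^2) = sqrt(1.8^2 + 1.03^2) = 2.0738611
%GRR = GRR / tol * 100 = 2.0738611 / 47.4 * 100
%GRR = 4.3752

4.3752


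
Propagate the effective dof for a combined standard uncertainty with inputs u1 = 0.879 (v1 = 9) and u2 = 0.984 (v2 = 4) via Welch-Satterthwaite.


uc = sqrt(u1^2 + u2^2) = sqrt(0.879^2 + 0.984^2) = 1.3194306
v_eff = uc^4 / (u1^4/v1 + u2^4/v2)
= 1.3194306^4 / (0.879^4/9 + 0.984^4/4)
= 3.0307227 / 0.30071038
v_eff = 10.0785

10.0785


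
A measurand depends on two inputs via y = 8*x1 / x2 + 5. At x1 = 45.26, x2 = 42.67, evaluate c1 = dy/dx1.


y = 8*x1 / x2 + 5
dy/dx1 = 8/x2
Evaluate at x2 = 42.67: c1 = 8 / 42.67
c1 = 0.1875

0.1875


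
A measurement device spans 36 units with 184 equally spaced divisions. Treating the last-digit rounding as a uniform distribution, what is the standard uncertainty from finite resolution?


resolution = range / divisions
resolution = 36 / 184 = 0.19565217
u_res = resolution / (2*sqrt(3))
u_res = 0.19565217 / 3.4641016
u_res = 0.0565

0.0565


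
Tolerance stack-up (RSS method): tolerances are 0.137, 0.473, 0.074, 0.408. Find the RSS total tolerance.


RSS = sqrt(0.137^2 + 0.473^2 + 0.074^2 + 0.408^2)
= sqrt(0.414438)
= 0.6438

0.6438


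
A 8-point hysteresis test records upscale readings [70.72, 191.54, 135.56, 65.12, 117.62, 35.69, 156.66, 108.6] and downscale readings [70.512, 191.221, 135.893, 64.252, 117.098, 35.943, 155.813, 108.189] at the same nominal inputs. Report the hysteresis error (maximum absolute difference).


|70.72 - 70.512| = 0.2080
|191.54 - 191.221| = 0.3190
|135.56 - 135.893| = 0.3330
|65.12 - 64.252| = 0.8680
|117.62 - 117.098| = 0.5220
|35.69 - 35.943| = 0.2530
|156.66 - 155.813| = 0.8470
|108.6 - 108.189| = 0.4110
hysteresis = max(diffs) = 0.8680

0.8680


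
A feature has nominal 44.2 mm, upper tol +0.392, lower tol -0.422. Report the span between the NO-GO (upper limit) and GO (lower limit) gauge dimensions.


GO = nominal - lower_tol (smallest hole = maximum material condition)
GO = 44.2 - 0.422 = 43.778
NO-GO = nominal + upper_tol (largest hole = least material condition)
NO-GO = 44.2 + 0.392 = 44.592
spread = NO-GO - GO = 44.592 - 43.778 = 0.8140

0.8140


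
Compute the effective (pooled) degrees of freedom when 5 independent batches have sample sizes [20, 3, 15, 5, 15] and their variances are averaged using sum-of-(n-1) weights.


nu = sum_i (n_i - 1)
nu = ((20 - 1) + (3 - 1) + (15 - 1) + (5 - 1) + (15 - 1))
nu = 19 + 2 + 14 + 4 + 14
nu = 53

53


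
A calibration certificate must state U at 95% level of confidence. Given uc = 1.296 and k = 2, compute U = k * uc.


U = k * uc
U = 2 * 1.296
U = 2.5920

2.5920


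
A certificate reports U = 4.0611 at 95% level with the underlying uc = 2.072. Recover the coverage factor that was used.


k = U / uc
k = 4.0611 / 2.072
k = 1.96

1.96


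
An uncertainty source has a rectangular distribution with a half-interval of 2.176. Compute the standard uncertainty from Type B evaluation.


u_B = half_width / sqrt(3)
u_B = 2.176 / 1.7320508
u_B = 1.2563

1.2563


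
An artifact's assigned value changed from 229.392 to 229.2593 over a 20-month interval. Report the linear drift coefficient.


rate = (v2 - v1) / months
= (229.2593 - 229.392) / 20
= -0.1327 / 20
= -0.0066

-0.0066


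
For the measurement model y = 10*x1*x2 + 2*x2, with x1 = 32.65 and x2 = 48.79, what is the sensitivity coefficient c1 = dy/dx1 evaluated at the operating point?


y = 10*x1*x2 + 2*x2
dy/dx1 = 10*x2
Evaluate at x2 = 48.79: c1 = 10 * 48.79
c1 = 487.9000

487.9000


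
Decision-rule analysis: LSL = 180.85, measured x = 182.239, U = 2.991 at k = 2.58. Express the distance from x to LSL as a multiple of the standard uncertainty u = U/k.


u = U / k = 2.991 / 2.58 = 1.1593023
margin = |LSL - x| = |180.85 - 182.239| = 1.389
z = margin / u = 1.389 / 1.1593023
z = 1.1981

1.1981


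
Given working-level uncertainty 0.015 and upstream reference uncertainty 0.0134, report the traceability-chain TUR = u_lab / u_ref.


TUR = u_lab / u_ref
= 0.015 / 0.0134
= 1.1194

1.1194


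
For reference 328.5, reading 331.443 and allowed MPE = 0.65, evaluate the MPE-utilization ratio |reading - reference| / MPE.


e = indication - reference = 331.443 - 328.5 = 2.9430
|e| = 2.9430
ratio = |e| / MPE = 2.9430 / 0.65
ratio = 4.5277

4.5277


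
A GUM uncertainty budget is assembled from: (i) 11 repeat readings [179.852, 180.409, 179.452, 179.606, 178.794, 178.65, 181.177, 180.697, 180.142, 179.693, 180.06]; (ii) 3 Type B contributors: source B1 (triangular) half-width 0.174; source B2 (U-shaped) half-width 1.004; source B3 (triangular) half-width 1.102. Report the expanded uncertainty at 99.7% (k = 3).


mean = (179.852 + 180.409 + 179.452 + 179.606 + 178.794 + 178.65 + 181.177 + 180.697 + 180.142 + 179.693 + 180.06) / 11 = 179.8665455
s = sqrt(sum((x - mean)^2)/(n-1)) = 0.75596962
u_A = s / sqrt(n) = 0.75596962 / sqrt(11) = 0.22793342
u_B1 = 0.174 / sqrt(6) = 0.071035203
u_B2 = 1.004 / sqrt(2) = 0.70993521
u_B3 = 1.102 / sqrt(6) = 0.44988962
uc = sqrt(0.22793342^2 + 0.071035203^2 + 0.70993521^2 + 0.44988962^2) = 0.87373241
U = k * uc = 3 * 0.87373241
U = 2.6212

2.6212


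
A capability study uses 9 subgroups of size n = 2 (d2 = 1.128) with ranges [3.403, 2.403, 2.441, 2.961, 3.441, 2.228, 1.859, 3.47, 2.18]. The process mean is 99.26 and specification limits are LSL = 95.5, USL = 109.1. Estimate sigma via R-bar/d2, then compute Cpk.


R_bar = (3.403 + 2.403 + 2.441 + 2.961 + 3.441 + 2.228 + 1.859 + 3.47 + 2.18) / 9 = 2.7095556
sigma = R_bar / d2 = 2.7095556 / 1.128 = 2.4020883
Cp = (USL - LSL)/(6*sigma) = (109.1 - 95.5)/(6*2.4020883) = 0.9436
Cpu = (109.1 - 99.26)/(3*2.4020883) = 1.3655
Cpl = (99.26 - 95.5)/(3*2.4020883) = 0.5218
Cpk = min(Cpu, Cpl) = 0.5218

0.5218


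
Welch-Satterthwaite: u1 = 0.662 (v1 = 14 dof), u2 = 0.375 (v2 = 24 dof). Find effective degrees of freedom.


uc = sqrt(u1^2 + u2^2) = sqrt(0.662^2 + 0.375^2) = 0.76083441
v_eff = uc^4 / (u1^4/v1 + u2^4/v2)
= 0.76083441^4 / (0.662^4/14 + 0.375^4/24)
= 0.33508932 / 0.014542389
v_eff = 23.0422

23.0422


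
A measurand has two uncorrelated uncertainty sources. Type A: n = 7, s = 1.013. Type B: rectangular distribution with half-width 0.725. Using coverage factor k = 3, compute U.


u_A = s / sqrt(n) = 1.013 / sqrt(7) = 0.38287801
u_B = half_width / sqrt(3) = 0.725 / sqrt(3) = 0.41857895
uc = sqrt(u_A^2 + u_B^2) = sqrt(0.38287801^2 + 0.41857895^2) = 0.56727763
U = k * uc = 3 * 0.56727763
U = 1.7018

1.7018


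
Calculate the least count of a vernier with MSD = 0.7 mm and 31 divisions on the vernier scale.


LC = MSD / n_div
= 0.7 / 31
= 0.0226

0.0226


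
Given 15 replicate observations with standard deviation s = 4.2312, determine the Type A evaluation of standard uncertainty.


u_A = s / sqrt(n)
u_A = 4.2312 / sqrt(15)
u_A = 4.2312 / 3.8729833
u_A = 1.0925

1.0925


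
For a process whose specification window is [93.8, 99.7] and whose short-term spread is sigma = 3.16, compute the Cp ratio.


Cp = (USL - LSL) / (6 * sigma)
= (99.7 - 93.8) / (6 * 3.16)
= 5.9000 / 18.9600
= 0.3112

0.3112


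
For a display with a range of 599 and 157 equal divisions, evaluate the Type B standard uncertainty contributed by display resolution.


resolution = range / divisions
resolution = 599 / 157 = 3.8152866
u_res = resolution / (2*sqrt(3))
u_res = 3.8152866 / 3.4641016
u_res = 1.1014

1.1014


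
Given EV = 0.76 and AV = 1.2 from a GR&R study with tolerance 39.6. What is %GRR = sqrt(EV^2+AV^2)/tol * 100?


GRR = sqrt(EV^2 + AV^2) = sqrt(0.76^2 + 1.2^2) = 1.4204225
%GRR = GRR / tol * 100 = 1.4204225 / 39.6 * 100
%GRR = 3.5869

3.5869


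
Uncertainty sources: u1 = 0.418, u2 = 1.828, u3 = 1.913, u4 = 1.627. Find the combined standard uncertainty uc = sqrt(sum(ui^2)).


uc = sqrt(0.418^2 + 1.828^2 + 1.913^2 + 1.627^2)
uc = sqrt(9.823006)
uc = 3.1342

3.1342


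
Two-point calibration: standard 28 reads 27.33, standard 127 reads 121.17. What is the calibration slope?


slope = (y2 - y1) / (x2 - x1)
= (121.17 - 27.33) / (127 - 28)
= 93.8400 / 99
= 0.9479

0.9479


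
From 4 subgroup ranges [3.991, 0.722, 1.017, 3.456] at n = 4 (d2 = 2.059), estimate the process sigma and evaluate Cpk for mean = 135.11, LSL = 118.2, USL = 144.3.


R_bar = (3.991 + 0.722 + 1.017 + 3.456) / 4 = 2.2965
sigma = R_bar / d2 = 2.2965 / 2.059 = 1.1153473
Cp = (USL - LSL)/(6*sigma) = (144.3 - 118.2)/(6*1.1153473) = 3.9001
Cpu = (144.3 - 135.11)/(3*1.1153473) = 2.7465
Cpl = (135.11 - 118.2)/(3*1.1153473) = 5.0537
Cpk = min(Cpu, Cpl) = 2.7465

2.7465


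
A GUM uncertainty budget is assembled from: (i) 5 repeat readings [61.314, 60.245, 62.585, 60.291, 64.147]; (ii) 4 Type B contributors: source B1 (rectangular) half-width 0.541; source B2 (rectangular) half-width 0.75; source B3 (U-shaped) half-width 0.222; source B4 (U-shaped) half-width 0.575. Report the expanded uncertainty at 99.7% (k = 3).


mean = (61.314 + 60.245 + 62.585 + 60.291 + 64.147) / 5 = 61.7164
s = sqrt(sum((x - mean)^2)/(n-1)) = 1.6598939
u_A = s / sqrt(n) = 1.6598939 / sqrt(5) = 0.74232712
u_B1 = 0.541 / sqrt(3) = 0.3123465
u_B2 = 0.75 / sqrt(3) = 0.4330127
u_B3 = 0.222 / sqrt(2) = 0.15697771
u_B4 = 0.575 / sqrt(2) = 0.4065864
uc = sqrt(0.74232712^2 + 0.3123465^2 + 0.4330127^2 + 0.15697771^2 + 0.4065864^2) = 1.0129484
U = k * uc = 3 * 1.0129484
U = 3.0388

3.0388


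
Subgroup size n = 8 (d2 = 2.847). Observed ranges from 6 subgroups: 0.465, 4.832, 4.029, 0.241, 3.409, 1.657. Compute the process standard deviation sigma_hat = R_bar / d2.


R_bar = (0.465 + 4.832 + 4.029 + 0.241 + 3.409 + 1.657) / 6
R_bar = 14.633 / 6 = 2.4388333
sigma_hat = R_bar / d2 = 2.4388333 / 2.847 = 0.8566

0.8566


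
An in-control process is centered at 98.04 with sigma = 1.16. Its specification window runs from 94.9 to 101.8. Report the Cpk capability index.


Cpu = (USL - mean) / (3*sigma) = (101.8 - 98.04) / (3*1.16) = 1.0805
Cpl = (mean - LSL) / (3*sigma) = (98.04 - 94.9) / (3*1.16) = 0.9023
Cpk = min(Cpu, Cpl) = 0.9023

0.9023


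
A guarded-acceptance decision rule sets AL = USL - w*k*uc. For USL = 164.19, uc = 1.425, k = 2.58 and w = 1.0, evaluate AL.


U = k * uc = 2.58 * 1.425 = 3.6765
guard band g = w * U = 1.0 * 3.6765 = 3.6765
AL = USL - g = 164.19 - 3.6765
AL = 160.5135

160.5135


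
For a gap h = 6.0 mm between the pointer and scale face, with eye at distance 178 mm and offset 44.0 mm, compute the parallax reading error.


error = h * offset / d
= 6.0 * 44.0 / 178
= 1.4831

1.4831


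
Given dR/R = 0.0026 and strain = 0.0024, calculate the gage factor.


GF = (dR/R) / epsilon
= 0.0026 / 0.0024
= 1.0833

1.0833


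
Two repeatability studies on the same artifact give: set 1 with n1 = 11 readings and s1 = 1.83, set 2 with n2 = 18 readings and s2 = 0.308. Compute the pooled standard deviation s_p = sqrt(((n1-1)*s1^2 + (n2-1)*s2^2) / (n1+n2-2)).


s_p = sqrt(((n1-1)*s1^2 + (n2-1)*s2^2) / (n1+n2-2))
numerator = (11-1)*1.83^2 + (18-1)*0.308^2 = 33.489 + 1.612688 = 35.101688
denominator = 11 + 18 - 2 = 27
s_p^2 = 35.101688 / 27 = 1.3000625
s_p = sqrt(1.3000625) = 1.1402

1.1402


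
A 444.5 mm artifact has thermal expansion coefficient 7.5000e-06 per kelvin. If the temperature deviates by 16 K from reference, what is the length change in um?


dL = L * alpha * dT
= 444.5 * 7.5000e-06 * 16
= 0.0533400 mm
dL_um = 0.0533400 * 1000 = 53.3400 um

53.3400


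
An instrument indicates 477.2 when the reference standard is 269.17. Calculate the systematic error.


Systematic error = measured - true
= 477.2 - 269.17
= 208.0300

208.0300


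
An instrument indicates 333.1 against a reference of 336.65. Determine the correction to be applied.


Correction = standard - reading
= 336.65 - 333.1
= 3.5500

3.5500


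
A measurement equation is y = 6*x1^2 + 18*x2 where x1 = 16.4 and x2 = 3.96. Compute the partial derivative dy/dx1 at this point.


y = 6*x1^2 + 18*x2
dy/dx1 = 2*6*x1
Evaluate at x1 = 16.4: c1 = 12 * 16.4
c1 = 196.8000

196.8000


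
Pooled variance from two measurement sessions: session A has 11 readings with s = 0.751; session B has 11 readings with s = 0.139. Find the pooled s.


s_p = sqrt(((n1-1)*s1^2 + (n2-1)*s2^2) / (n1+n2-2))
numerator = (11-1)*0.751^2 + (11-1)*0.139^2 = 5.64001 + 0.19321 = 5.83322
denominator = 11 + 11 - 2 = 20
s_p^2 = 5.83322 / 20 = 0.291661
s_p = sqrt(0.291661) = 0.5401

0.5401


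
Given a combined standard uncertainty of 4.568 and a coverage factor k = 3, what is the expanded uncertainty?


U = k * uc
U = 3 * 4.568
U = 13.7040

13.7040


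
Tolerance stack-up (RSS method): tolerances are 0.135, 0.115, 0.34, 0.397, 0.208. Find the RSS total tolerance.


RSS = sqrt(0.135^2 + 0.115^2 + 0.34^2 + 0.397^2 + 0.208^2)
= sqrt(0.347923)
= 0.5898

0.5898


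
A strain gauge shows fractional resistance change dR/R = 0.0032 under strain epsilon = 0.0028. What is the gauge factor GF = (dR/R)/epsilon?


GF = (dR/R) / epsilon
= 0.0032 / 0.0028
= 1.1429

1.1429


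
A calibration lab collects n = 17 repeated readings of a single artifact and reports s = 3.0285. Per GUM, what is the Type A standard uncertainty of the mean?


u_A = s / sqrt(n)
u_A = 3.0285 / sqrt(17)
u_A = 3.0285 / 4.1231056
u_A = 0.7345

0.7345


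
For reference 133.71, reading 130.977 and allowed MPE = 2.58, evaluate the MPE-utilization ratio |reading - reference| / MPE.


e = indication - reference = 130.977 - 133.71 = -2.7330
|e| = 2.7330
ratio = |e| / MPE = 2.7330 / 2.58
ratio = 1.0593

1.0593


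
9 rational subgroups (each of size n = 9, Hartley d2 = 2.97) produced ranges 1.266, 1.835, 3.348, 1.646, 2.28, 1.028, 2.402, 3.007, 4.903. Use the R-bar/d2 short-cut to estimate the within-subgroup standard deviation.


R_bar = (1.266 + 1.835 + 3.348 + 1.646 + 2.28 + 1.028 + 2.402 + 3.007 + 4.903) / 9
R_bar = 21.715 / 9 = 2.4127778
sigma_hat = R_bar / d2 = 2.4127778 / 2.97 = 0.8124

0.8124


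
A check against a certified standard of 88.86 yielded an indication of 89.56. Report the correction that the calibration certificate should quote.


Correction = standard - reading
= 88.86 - 89.56
= -0.7000

-0.7000


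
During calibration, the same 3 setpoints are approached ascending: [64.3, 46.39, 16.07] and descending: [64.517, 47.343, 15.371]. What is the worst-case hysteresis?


|64.3 - 64.517| = 0.2170
|46.39 - 47.343| = 0.9530
|16.07 - 15.371| = 0.6990
hysteresis = max(diffs) = 0.9530

0.9530


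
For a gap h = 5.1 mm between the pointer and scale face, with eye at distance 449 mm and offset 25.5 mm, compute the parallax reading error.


error = h * offset / d
= 5.1 * 25.5 / 449
= 0.2896

0.2896


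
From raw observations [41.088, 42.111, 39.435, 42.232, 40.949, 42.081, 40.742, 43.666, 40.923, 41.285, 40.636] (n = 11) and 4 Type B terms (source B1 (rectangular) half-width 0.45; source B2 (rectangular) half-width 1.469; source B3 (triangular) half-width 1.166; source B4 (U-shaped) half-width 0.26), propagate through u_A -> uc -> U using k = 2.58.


mean = (41.088 + 42.111 + 39.435 + 42.232 + 40.949 + 42.081 + 40.742 + 43.666 + 40.923 + 41.285 + 40.636) / 11 = 41.37709091
s = sqrt(sum((x - mean)^2)/(n-1)) = 1.1049829
u_A = s / sqrt(n) = 1.1049829 / sqrt(11) = 0.33316488
u_B1 = 0.45 / sqrt(3) = 0.25980762
u_B2 = 1.469 / sqrt(3) = 0.84812755
u_B3 = 1.166 / sqrt(6) = 0.47601751
u_B4 = 0.26 / sqrt(2) = 0.18384776
uc = sqrt(0.33316488^2 + 0.25980762^2 + 0.84812755^2 + 0.47601751^2 + 0.18384776^2) = 1.0762025
U = k * uc = 2.58 * 1.0762025
U = 2.7766

2.7766


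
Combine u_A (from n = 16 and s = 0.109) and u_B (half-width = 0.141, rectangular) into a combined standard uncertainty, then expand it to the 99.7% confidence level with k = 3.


u_A = s / sqrt(n) = 0.109 / sqrt(16) = 0.02725
u_B = half_width / sqrt(3) = 0.141 / sqrt(3) = 0.081406388
uc = sqrt(u_A^2 + u_B^2) = sqrt(0.02725^2 + 0.081406388^2) = 0.085846156
U = k * uc = 3 * 0.085846156
U = 0.2575

0.2575


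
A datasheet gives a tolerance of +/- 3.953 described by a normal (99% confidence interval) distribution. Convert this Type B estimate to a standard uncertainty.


u_B = half_width / 2.576
u_B = 3.953 / 2.576
u_B = 1.5345

1.5345


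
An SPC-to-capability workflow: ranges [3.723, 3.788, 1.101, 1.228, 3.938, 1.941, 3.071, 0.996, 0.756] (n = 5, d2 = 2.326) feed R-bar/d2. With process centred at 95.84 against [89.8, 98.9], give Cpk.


R_bar = (3.723 + 3.788 + 1.101 + 1.228 + 3.938 + 1.941 + 3.071 + 0.996 + 0.756) / 9 = 2.2824444
sigma = R_bar / d2 = 2.2824444 / 2.326 = 0.98127446
Cp = (USL - LSL)/(6*sigma) = (98.9 - 89.8)/(6*0.98127446) = 1.5456
Cpu = (98.9 - 95.84)/(3*0.98127446) = 1.0395
Cpl = (95.84 - 89.8)/(3*0.98127446) = 2.0518
Cpk = min(Cpu, Cpl) = 1.0395

1.0395


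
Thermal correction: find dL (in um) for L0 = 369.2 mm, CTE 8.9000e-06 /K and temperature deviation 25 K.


dL = L * alpha * dT
= 369.2 * 8.9000e-06 * 25
= 0.0821470 mm
dL_um = 0.0821470 * 1000 = 82.1470 um

82.1470


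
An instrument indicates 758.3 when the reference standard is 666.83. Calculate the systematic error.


Systematic error = measured - true
= 758.3 - 666.83
= 91.4700

91.4700


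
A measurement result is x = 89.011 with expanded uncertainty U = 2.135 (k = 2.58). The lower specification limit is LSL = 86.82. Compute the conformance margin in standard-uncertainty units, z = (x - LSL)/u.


u = U / k = 2.135 / 2.58 = 0.82751938
margin = |LSL - x| = |86.82 - 89.011| = 2.191
z = margin / u = 2.191 / 0.82751938
z = 2.6477

2.6477


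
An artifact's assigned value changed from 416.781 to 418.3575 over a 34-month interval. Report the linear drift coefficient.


rate = (v2 - v1) / months
= (418.3575 - 416.781) / 34
= 1.5765 / 34
= 0.0464

0.0464


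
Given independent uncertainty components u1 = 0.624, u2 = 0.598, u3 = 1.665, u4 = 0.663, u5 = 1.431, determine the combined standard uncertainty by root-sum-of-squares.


uc = sqrt(0.624^2 + 0.598^2 + 1.665^2 + 0.663^2 + 1.431^2)
uc = sqrt(6.006535)
uc = 2.4508

2.4508


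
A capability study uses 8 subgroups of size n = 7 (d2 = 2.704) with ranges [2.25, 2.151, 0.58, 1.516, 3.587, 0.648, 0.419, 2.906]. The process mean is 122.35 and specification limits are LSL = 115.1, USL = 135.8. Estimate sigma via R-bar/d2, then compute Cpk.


R_bar = (2.25 + 2.151 + 0.58 + 1.516 + 3.587 + 0.648 + 0.419 + 2.906) / 8 = 1.757125
sigma = R_bar / d2 = 1.757125 / 2.704 = 0.64982433
Cp = (USL - LSL)/(6*sigma) = (135.8 - 115.1)/(6*0.64982433) = 5.3091
Cpu = (135.8 - 122.35)/(3*0.64982433) = 6.8993
Cpl = (122.35 - 115.1)/(3*0.64982433) = 3.7190
Cpk = min(Cpu, Cpl) = 3.7190

3.7190


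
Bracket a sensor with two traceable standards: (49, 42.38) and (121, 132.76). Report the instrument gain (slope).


slope = (y2 - y1) / (x2 - x1)
= (132.76 - 42.38) / (121 - 49)
= 90.3800 / 72
= 1.2553

1.2553


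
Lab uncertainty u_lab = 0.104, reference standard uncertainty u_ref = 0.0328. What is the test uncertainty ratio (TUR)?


TUR = u_lab / u_ref
= 0.104 / 0.0328
= 3.1707

3.1707


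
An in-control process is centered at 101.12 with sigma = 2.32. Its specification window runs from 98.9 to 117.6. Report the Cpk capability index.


Cpu = (USL - mean) / (3*sigma) = (117.6 - 101.12) / (3*2.32) = 2.3678
Cpl = (mean - LSL) / (3*sigma) = (101.12 - 98.9) / (3*2.32) = 0.3190
Cpk = min(Cpu, Cpl) = 0.3190

0.3190


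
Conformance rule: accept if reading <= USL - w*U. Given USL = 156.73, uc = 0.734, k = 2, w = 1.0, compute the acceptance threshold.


U = k * uc = 2 * 0.734 = 1.468
guard band g = w * U = 1.0 * 1.468 = 1.468
AL = USL - g = 156.73 - 1.468
AL = 155.2620

155.2620


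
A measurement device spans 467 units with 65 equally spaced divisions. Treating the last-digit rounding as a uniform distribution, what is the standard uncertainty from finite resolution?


resolution = range / divisions
resolution = 467 / 65 = 7.1846154
u_res = resolution / (2*sqrt(3))
u_res = 7.1846154 / 3.4641016
u_res = 2.0740

2.0740


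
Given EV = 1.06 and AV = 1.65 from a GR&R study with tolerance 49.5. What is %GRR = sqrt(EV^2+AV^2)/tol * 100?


GRR = sqrt(EV^2 + AV^2) = sqrt(1.06^2 + 1.65^2) = 1.9611476
%GRR = GRR / tol * 100 = 1.9611476 / 49.5 * 100
%GRR = 3.9619

3.9619


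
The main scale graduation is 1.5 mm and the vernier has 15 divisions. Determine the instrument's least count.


LC = MSD / n_div
= 1.5 / 15
= 0.1000

0.1000


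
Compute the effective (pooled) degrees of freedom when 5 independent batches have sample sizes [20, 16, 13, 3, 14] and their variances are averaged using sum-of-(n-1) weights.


nu = sum_i (n_i - 1)
nu = ((20 - 1) + (16 - 1) + (13 - 1) + (3 - 1) + (14 - 1))
nu = 19 + 15 + 12 + 2 + 13
nu = 61

61


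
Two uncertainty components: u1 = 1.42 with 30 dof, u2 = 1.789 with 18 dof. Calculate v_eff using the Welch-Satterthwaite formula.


uc = sqrt(u1^2 + u2^2) = sqrt(1.42^2 + 1.789^2) = 2.284058
v_eff = uc^4 / (u1^4/v1 + u2^4/v2)
= 2.284058^4 / (1.42^4/30 + 1.789^4/18)
= 27.216264 / 0.70460311
v_eff = 38.6264

38.6264


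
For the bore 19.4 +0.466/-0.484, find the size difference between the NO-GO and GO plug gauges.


GO = nominal - lower_tol (smallest hole = maximum material condition)
GO = 19.4 - 0.484 = 18.916
NO-GO = nominal + upper_tol (largest hole = least material condition)
NO-GO = 19.4 + 0.466 = 19.866
spread = NO-GO - GO = 19.866 - 18.916 = 0.9500

0.9500


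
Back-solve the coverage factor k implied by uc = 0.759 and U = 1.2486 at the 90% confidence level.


k = U / uc
k = 1.2486 / 0.759
k = 1.645

1.645


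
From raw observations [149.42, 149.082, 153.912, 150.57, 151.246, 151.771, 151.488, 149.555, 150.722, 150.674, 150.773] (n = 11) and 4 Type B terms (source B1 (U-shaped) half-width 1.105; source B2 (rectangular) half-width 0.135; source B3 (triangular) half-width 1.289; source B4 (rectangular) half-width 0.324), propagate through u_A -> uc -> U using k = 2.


mean = (149.42 + 149.082 + 153.912 + 150.57 + 151.246 + 151.771 + 151.488 + 149.555 + 150.722 + 150.674 + 150.773) / 11 = 150.8375455
s = sqrt(sum((x - mean)^2)/(n-1)) = 1.3328795
u_A = s / sqrt(n) = 1.3328795 / sqrt(11) = 0.40187829
u_B1 = 1.105 / sqrt(2) = 0.78135299
u_B2 = 0.135 / sqrt(3) = 0.077942286
u_B3 = 1.289 / sqrt(6) = 0.52623205
u_B4 = 0.324 / sqrt(3) = 0.18706149
uc = sqrt(0.40187829^2 + 0.78135299^2 + 0.077942286^2 + 0.52623205^2 + 0.18706149^2) = 1.0440334
U = k * uc = 2 * 1.0440334
U = 2.0881

2.0881


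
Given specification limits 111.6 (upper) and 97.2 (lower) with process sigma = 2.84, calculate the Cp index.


Cp = (USL - LSL) / (6 * sigma)
= (111.6 - 97.2) / (6 * 2.84)
= 14.4000 / 17.0400
= 0.8451

0.8451


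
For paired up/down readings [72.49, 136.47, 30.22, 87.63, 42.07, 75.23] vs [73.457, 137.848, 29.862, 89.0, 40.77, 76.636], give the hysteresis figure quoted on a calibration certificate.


|72.49 - 73.457| = 0.9670
|136.47 - 137.848| = 1.3780
|30.22 - 29.862| = 0.3580
|87.63 - 89.0| = 1.3700
|42.07 - 40.77| = 1.3000
|75.23 - 76.636| = 1.4060
hysteresis = max(diffs) = 1.4060

1.4060


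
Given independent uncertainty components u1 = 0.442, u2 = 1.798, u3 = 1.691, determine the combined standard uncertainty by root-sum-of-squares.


uc = sqrt(0.442^2 + 1.798^2 + 1.691^2)
uc = sqrt(6.287649)
uc = 2.5075

2.5075


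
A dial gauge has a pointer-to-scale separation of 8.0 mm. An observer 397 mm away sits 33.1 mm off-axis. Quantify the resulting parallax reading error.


error = h * offset / d
= 8.0 * 33.1 / 397
= 0.6670

0.6670


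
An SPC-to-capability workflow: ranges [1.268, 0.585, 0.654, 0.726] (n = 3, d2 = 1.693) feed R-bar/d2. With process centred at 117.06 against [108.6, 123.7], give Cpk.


R_bar = (1.268 + 0.585 + 0.654 + 0.726) / 4 = 0.80825
sigma = R_bar / d2 = 0.80825 / 1.693 = 0.47740697
Cp = (USL - LSL)/(6*sigma) = (123.7 - 108.6)/(6*0.47740697) = 5.2715
Cpu = (123.7 - 117.06)/(3*0.47740697) = 4.6362
Cpl = (117.06 - 108.6)/(3*0.47740697) = 5.9069
Cpk = min(Cpu, Cpl) = 4.6362

4.6362


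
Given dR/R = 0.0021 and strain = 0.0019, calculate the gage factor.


GF = (dR/R) / epsilon
= 0.0021 / 0.0019
= 1.1053

1.1053


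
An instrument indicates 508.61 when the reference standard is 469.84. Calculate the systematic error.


Systematic error = measured - true
= 508.61 - 469.84
= 38.7700

38.7700


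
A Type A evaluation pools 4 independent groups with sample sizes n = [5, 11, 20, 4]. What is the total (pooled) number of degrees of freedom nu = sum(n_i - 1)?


nu = sum_i (n_i - 1)
nu = ((5 - 1) + (11 - 1) + (20 - 1) + (4 - 1))
nu = 4 + 10 + 19 + 3
nu = 36

36


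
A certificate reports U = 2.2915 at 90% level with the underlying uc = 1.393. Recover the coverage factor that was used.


k = U / uc
k = 2.2915 / 1.393
k = 1.645

1.645


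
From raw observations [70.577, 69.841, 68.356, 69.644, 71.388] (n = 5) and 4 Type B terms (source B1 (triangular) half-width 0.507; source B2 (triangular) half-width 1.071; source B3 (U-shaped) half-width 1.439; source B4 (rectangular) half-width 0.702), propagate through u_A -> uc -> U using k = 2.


mean = (70.577 + 69.841 + 68.356 + 69.644 + 71.388) / 5 = 69.9612
s = sqrt(sum((x - mean)^2)/(n-1)) = 1.1299003
u_A = s / sqrt(n) = 1.1299003 / sqrt(5) = 0.50530678
u_B1 = 0.507 / sqrt(6) = 0.20698188
u_B2 = 1.071 / sqrt(6) = 0.43723392
u_B3 = 1.439 / sqrt(2) = 1.0175267
u_B4 = 0.702 / sqrt(3) = 0.40529989
uc = sqrt(0.50530678^2 + 0.20698188^2 + 0.43723392^2 + 1.0175267^2 + 0.40529989^2) = 1.2996071
U = k * uc = 2 * 1.2996071
U = 2.5992

2.5992


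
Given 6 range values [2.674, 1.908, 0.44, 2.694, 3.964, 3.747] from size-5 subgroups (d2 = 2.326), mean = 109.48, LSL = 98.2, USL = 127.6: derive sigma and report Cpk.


R_bar = (2.674 + 1.908 + 0.44 + 2.694 + 3.964 + 3.747) / 6 = 2.5711667
sigma = R_bar / d2 = 2.5711667 / 2.326 = 1.1054027
Cp = (USL - LSL)/(6*sigma) = (127.6 - 98.2)/(6*1.1054027) = 4.4328
Cpu = (127.6 - 109.48)/(3*1.1054027) = 5.4641
Cpl = (109.48 - 98.2)/(3*1.1054027) = 3.4015
Cpk = min(Cpu, Cpl) = 3.4015

3.4015


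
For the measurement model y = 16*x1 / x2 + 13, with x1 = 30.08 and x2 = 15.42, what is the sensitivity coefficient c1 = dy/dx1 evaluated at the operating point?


y = 16*x1 / x2 + 13
dy/dx1 = 16/x2
Evaluate at x2 = 15.42: c1 = 16 / 15.42
c1 = 1.0376

1.0376


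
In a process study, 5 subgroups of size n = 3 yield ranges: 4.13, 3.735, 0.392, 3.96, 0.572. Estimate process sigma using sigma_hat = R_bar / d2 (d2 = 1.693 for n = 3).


R_bar = (4.13 + 3.735 + 0.392 + 3.96 + 0.572) / 5
R_bar = 12.789 / 5 = 2.5578
sigma_hat = R_bar / d2 = 2.5578 / 1.693 = 1.5108

1.5108


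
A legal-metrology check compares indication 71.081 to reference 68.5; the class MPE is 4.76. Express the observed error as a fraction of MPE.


e = indication - reference = 71.081 - 68.5 = 2.5810
|e| = 2.5810
ratio = |e| / MPE = 2.5810 / 4.76
ratio = 0.5422

0.5422


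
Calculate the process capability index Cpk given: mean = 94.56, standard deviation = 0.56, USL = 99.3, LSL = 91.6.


Cpu = (USL - mean) / (3*sigma) = (99.3 - 94.56) / (3*0.56) = 2.8214
Cpl = (mean - LSL) / (3*sigma) = (94.56 - 91.6) / (3*0.56) = 1.7619
Cpk = min(Cpu, Cpl) = 1.7619

1.7619


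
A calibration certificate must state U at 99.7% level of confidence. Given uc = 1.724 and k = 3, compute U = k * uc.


U = k * uc
U = 3 * 1.724
U = 5.1720

5.1720


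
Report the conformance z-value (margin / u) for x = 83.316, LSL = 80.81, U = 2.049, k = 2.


u = U / k = 2.049 / 2 = 1.0245
margin = |LSL - x| = |80.81 - 83.316| = 2.506
z = margin / u = 2.506 / 1.0245
z = 2.4461

2.4461


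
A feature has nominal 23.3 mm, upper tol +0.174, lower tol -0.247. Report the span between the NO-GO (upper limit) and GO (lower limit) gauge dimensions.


GO = nominal - lower_tol (smallest hole = maximum material condition)
GO = 23.3 - 0.247 = 23.053
NO-GO = nominal + upper_tol (largest hole = least material condition)
NO-GO = 23.3 + 0.174 = 23.474
spread = NO-GO - GO = 23.474 - 23.053 = 0.4210

0.4210


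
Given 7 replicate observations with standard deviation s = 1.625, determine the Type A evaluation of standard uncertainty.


u_A = s / sqrt(n)
u_A = 1.625 / sqrt(7)
u_A = 1.625 / 2.6457513
u_A = 0.6142

0.6142


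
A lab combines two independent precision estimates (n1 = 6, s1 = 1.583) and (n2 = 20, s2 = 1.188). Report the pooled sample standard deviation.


s_p = sqrt(((n1-1)*s1^2 + (n2-1)*s2^2) / (n1+n2-2))
numerator = (6-1)*1.583^2 + (20-1)*1.188^2 = 12.529445 + 26.815536 = 39.344981
denominator = 6 + 20 - 2 = 24
s_p^2 = 39.344981 / 24 = 1.6393742
s_p = sqrt(1.6393742) = 1.2804

1.2804


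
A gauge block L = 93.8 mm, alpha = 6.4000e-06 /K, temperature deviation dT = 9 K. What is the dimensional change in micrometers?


dL = L * alpha * dT
= 93.8 * 6.4000e-06 * 9
= 0.0054029 mm
dL_um = 0.0054029 * 1000 = 5.4029 um

5.4029


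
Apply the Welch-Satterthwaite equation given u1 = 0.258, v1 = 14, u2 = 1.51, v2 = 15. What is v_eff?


uc = sqrt(u1^2 + u2^2) = sqrt(0.258^2 + 1.51^2) = 1.5318825
v_eff = uc^4 / (u1^4/v1 + u2^4/v2)
= 1.5318825^4 / (0.258^4/14 + 1.51^4/15)
= 5.5068319 / 0.34690688
v_eff = 15.8741

15.8741


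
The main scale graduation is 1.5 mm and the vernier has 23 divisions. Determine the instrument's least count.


LC = MSD / n_div
= 1.5 / 23
= 0.0652

0.0652


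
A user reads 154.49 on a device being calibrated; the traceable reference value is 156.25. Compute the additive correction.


Correction = standard - reading
= 156.25 - 154.49
= 1.7600

1.7600


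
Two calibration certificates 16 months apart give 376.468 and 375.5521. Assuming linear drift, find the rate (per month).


rate = (v2 - v1) / months
= (375.5521 - 376.468) / 16
= -0.9159 / 16
= -0.0572

-0.0572


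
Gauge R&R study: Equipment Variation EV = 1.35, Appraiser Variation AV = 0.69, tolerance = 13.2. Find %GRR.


GRR = sqrt(EV^2 + AV^2) = sqrt(1.35^2 + 0.69^2) = 1.5161135
%GRR = GRR / tol * 100 = 1.5161135 / 13.2 * 100
%GRR = 11.4857

11.4857
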